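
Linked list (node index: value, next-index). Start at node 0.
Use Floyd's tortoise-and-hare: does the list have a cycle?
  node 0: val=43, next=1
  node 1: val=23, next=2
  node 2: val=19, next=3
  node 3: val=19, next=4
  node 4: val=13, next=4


Floyd's tortoise (slow, +1) and hare (fast, +2):
  init: slow=0, fast=0
  step 1: slow=1, fast=2
  step 2: slow=2, fast=4
  step 3: slow=3, fast=4
  step 4: slow=4, fast=4
  slow == fast at node 4: cycle detected

Cycle: yes


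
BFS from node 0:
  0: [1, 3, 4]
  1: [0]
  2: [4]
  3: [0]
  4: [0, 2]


Visit 0, enqueue [1, 3, 4]
Visit 1, enqueue []
Visit 3, enqueue []
Visit 4, enqueue [2]
Visit 2, enqueue []

BFS order: [0, 1, 3, 4, 2]


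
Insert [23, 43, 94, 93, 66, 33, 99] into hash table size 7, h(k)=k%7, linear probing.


Insert 23: h=2 -> slot 2
Insert 43: h=1 -> slot 1
Insert 94: h=3 -> slot 3
Insert 93: h=2, 2 probes -> slot 4
Insert 66: h=3, 2 probes -> slot 5
Insert 33: h=5, 1 probes -> slot 6
Insert 99: h=1, 6 probes -> slot 0

Table: [99, 43, 23, 94, 93, 66, 33]


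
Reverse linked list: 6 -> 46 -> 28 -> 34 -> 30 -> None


Step 1: curr=6, set curr.next=prev(None) | reversed so far: 6
Step 2: curr=46, set curr.next=prev(6) | reversed so far: 46 -> 6
Step 3: curr=28, set curr.next=prev(46) | reversed so far: 28 -> 46 -> 6
Step 4: curr=34, set curr.next=prev(28) | reversed so far: 34 -> 28 -> 46 -> 6
Step 5: curr=30, set curr.next=prev(34) | reversed so far: 30 -> 34 -> 28 -> 46 -> 6

30 -> 34 -> 28 -> 46 -> 6 -> None


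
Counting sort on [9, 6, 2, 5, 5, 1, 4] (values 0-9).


Input: [9, 6, 2, 5, 5, 1, 4]
Counts: [0, 1, 1, 0, 1, 2, 1, 0, 0, 1]

Sorted: [1, 2, 4, 5, 5, 6, 9]


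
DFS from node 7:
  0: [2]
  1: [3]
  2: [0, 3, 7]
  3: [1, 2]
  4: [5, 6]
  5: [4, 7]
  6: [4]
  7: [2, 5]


Visit 7, push [5, 2]
Visit 2, push [3, 0]
Visit 0, push []
Visit 3, push [1]
Visit 1, push []
Visit 5, push [4]
Visit 4, push [6]
Visit 6, push []

DFS order: [7, 2, 0, 3, 1, 5, 4, 6]


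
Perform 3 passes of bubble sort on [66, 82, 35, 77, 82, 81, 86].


Initial: [66, 82, 35, 77, 82, 81, 86]
Pass 1: [66, 35, 77, 82, 81, 82, 86] (3 swaps)
Pass 2: [35, 66, 77, 81, 82, 82, 86] (2 swaps)
Pass 3: [35, 66, 77, 81, 82, 82, 86] (0 swaps)

After 3 passes: [35, 66, 77, 81, 82, 82, 86]


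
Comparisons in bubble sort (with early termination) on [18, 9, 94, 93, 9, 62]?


Algorithm: bubble sort (with early termination)
Input: [18, 9, 94, 93, 9, 62]
Sorted: [9, 9, 18, 62, 93, 94]

14


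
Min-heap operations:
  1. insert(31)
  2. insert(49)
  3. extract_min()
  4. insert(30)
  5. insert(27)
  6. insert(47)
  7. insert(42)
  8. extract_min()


insert(31) -> [31]
insert(49) -> [31, 49]
extract_min()->31, [49]
insert(30) -> [30, 49]
insert(27) -> [27, 49, 30]
insert(47) -> [27, 47, 30, 49]
insert(42) -> [27, 42, 30, 49, 47]
extract_min()->27, [30, 42, 47, 49]

Final heap: [30, 42, 47, 49]


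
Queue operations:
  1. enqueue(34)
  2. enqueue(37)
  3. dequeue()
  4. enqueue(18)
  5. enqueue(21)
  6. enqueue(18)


enqueue(34) -> [34]
enqueue(37) -> [34, 37]
dequeue()->34, [37]
enqueue(18) -> [37, 18]
enqueue(21) -> [37, 18, 21]
enqueue(18) -> [37, 18, 21, 18]

Final queue: [37, 18, 21, 18]


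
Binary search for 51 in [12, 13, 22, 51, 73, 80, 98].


Step 1: lo=0, hi=6, mid=3, val=51

Found at index 3


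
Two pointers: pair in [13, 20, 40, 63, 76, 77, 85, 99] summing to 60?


lo=0(13)+hi=7(99)=112
lo=0(13)+hi=6(85)=98
lo=0(13)+hi=5(77)=90
lo=0(13)+hi=4(76)=89
lo=0(13)+hi=3(63)=76
lo=0(13)+hi=2(40)=53
lo=1(20)+hi=2(40)=60

Yes: 20+40=60


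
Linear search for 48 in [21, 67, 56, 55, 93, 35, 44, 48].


i=0: 21!=48
i=1: 67!=48
i=2: 56!=48
i=3: 55!=48
i=4: 93!=48
i=5: 35!=48
i=6: 44!=48
i=7: 48==48 found!

Found at 7, 8 comps


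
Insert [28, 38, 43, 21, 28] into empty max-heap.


Insert 28: [28]
Insert 38: [38, 28]
Insert 43: [43, 28, 38]
Insert 21: [43, 28, 38, 21]
Insert 28: [43, 28, 38, 21, 28]

Final heap: [43, 28, 38, 21, 28]


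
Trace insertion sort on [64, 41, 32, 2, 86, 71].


Initial: [64, 41, 32, 2, 86, 71]
Insert 41: [41, 64, 32, 2, 86, 71]
Insert 32: [32, 41, 64, 2, 86, 71]
Insert 2: [2, 32, 41, 64, 86, 71]
Insert 86: [2, 32, 41, 64, 86, 71]
Insert 71: [2, 32, 41, 64, 71, 86]

Sorted: [2, 32, 41, 64, 71, 86]


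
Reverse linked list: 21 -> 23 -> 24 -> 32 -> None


Step 1: curr=21, set curr.next=prev(None) | reversed so far: 21
Step 2: curr=23, set curr.next=prev(21) | reversed so far: 23 -> 21
Step 3: curr=24, set curr.next=prev(23) | reversed so far: 24 -> 23 -> 21
Step 4: curr=32, set curr.next=prev(24) | reversed so far: 32 -> 24 -> 23 -> 21

32 -> 24 -> 23 -> 21 -> None


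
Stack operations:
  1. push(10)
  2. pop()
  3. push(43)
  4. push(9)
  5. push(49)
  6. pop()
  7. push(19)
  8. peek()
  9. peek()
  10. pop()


push(10) -> [10]
pop()->10, []
push(43) -> [43]
push(9) -> [43, 9]
push(49) -> [43, 9, 49]
pop()->49, [43, 9]
push(19) -> [43, 9, 19]
peek()->19
peek()->19
pop()->19, [43, 9]

Final stack: [43, 9]


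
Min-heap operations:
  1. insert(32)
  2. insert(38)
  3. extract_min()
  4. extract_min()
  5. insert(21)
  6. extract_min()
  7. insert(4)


insert(32) -> [32]
insert(38) -> [32, 38]
extract_min()->32, [38]
extract_min()->38, []
insert(21) -> [21]
extract_min()->21, []
insert(4) -> [4]

Final heap: [4]


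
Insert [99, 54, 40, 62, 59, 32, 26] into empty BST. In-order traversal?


Insert 99: root
Insert 54: L from 99
Insert 40: L from 99 -> L from 54
Insert 62: L from 99 -> R from 54
Insert 59: L from 99 -> R from 54 -> L from 62
Insert 32: L from 99 -> L from 54 -> L from 40
Insert 26: L from 99 -> L from 54 -> L from 40 -> L from 32

In-order: [26, 32, 40, 54, 59, 62, 99]


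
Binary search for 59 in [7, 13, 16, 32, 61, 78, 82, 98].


Step 1: lo=0, hi=7, mid=3, val=32
Step 2: lo=4, hi=7, mid=5, val=78
Step 3: lo=4, hi=4, mid=4, val=61

Not found


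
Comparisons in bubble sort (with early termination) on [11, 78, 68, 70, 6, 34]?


Algorithm: bubble sort (with early termination)
Input: [11, 78, 68, 70, 6, 34]
Sorted: [6, 11, 34, 68, 70, 78]

15


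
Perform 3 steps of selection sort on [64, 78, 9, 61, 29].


Initial: [64, 78, 9, 61, 29]
Step 1: min=9 at 2
  Swap: [9, 78, 64, 61, 29]
Step 2: min=29 at 4
  Swap: [9, 29, 64, 61, 78]
Step 3: min=61 at 3
  Swap: [9, 29, 61, 64, 78]

After 3 steps: [9, 29, 61, 64, 78]


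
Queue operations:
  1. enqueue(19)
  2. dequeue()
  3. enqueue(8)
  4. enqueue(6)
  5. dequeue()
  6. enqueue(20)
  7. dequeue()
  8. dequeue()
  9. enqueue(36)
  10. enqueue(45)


enqueue(19) -> [19]
dequeue()->19, []
enqueue(8) -> [8]
enqueue(6) -> [8, 6]
dequeue()->8, [6]
enqueue(20) -> [6, 20]
dequeue()->6, [20]
dequeue()->20, []
enqueue(36) -> [36]
enqueue(45) -> [36, 45]

Final queue: [36, 45]


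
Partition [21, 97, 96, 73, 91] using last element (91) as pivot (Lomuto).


Pivot: 91
  21 <= 91: advance i (no swap)
  73 <= 91: swap -> [21, 73, 96, 97, 91]
Place pivot at 2: [21, 73, 91, 97, 96]

Partitioned: [21, 73, 91, 97, 96]


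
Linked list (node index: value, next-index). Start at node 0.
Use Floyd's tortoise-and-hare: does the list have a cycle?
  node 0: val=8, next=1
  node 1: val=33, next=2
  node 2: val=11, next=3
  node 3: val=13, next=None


Floyd's tortoise (slow, +1) and hare (fast, +2):
  init: slow=0, fast=0
  step 1: slow=1, fast=2
  step 2: fast 2->3->None, no cycle

Cycle: no


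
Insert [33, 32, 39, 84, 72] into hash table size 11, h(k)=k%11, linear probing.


Insert 33: h=0 -> slot 0
Insert 32: h=10 -> slot 10
Insert 39: h=6 -> slot 6
Insert 84: h=7 -> slot 7
Insert 72: h=6, 2 probes -> slot 8

Table: [33, None, None, None, None, None, 39, 84, 72, None, 32]


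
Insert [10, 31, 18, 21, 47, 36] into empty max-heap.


Insert 10: [10]
Insert 31: [31, 10]
Insert 18: [31, 10, 18]
Insert 21: [31, 21, 18, 10]
Insert 47: [47, 31, 18, 10, 21]
Insert 36: [47, 31, 36, 10, 21, 18]

Final heap: [47, 31, 36, 10, 21, 18]


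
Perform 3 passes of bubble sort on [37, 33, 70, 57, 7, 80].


Initial: [37, 33, 70, 57, 7, 80]
Pass 1: [33, 37, 57, 7, 70, 80] (3 swaps)
Pass 2: [33, 37, 7, 57, 70, 80] (1 swaps)
Pass 3: [33, 7, 37, 57, 70, 80] (1 swaps)

After 3 passes: [33, 7, 37, 57, 70, 80]


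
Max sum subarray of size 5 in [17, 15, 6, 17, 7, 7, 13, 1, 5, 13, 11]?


[0:5]: 62
[1:6]: 52
[2:7]: 50
[3:8]: 45
[4:9]: 33
[5:10]: 39
[6:11]: 43

Max: 62 at [0:5]


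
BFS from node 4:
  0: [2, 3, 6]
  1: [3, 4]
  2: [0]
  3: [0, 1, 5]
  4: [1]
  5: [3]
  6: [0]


Visit 4, enqueue [1]
Visit 1, enqueue [3]
Visit 3, enqueue [0, 5]
Visit 0, enqueue [2, 6]
Visit 5, enqueue []
Visit 2, enqueue []
Visit 6, enqueue []

BFS order: [4, 1, 3, 0, 5, 2, 6]


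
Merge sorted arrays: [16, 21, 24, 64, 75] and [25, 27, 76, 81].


Take 16 from A
Take 21 from A
Take 24 from A
Take 25 from B
Take 27 from B
Take 64 from A
Take 75 from A

Merged: [16, 21, 24, 25, 27, 64, 75, 76, 81]


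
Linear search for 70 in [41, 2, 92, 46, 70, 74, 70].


i=0: 41!=70
i=1: 2!=70
i=2: 92!=70
i=3: 46!=70
i=4: 70==70 found!

Found at 4, 5 comps


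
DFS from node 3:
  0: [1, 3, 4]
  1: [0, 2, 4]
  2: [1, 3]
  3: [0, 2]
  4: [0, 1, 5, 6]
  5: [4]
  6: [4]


Visit 3, push [2, 0]
Visit 0, push [4, 1]
Visit 1, push [4, 2]
Visit 2, push []
Visit 4, push [6, 5]
Visit 5, push []
Visit 6, push []

DFS order: [3, 0, 1, 2, 4, 5, 6]


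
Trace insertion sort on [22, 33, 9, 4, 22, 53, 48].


Initial: [22, 33, 9, 4, 22, 53, 48]
Insert 33: [22, 33, 9, 4, 22, 53, 48]
Insert 9: [9, 22, 33, 4, 22, 53, 48]
Insert 4: [4, 9, 22, 33, 22, 53, 48]
Insert 22: [4, 9, 22, 22, 33, 53, 48]
Insert 53: [4, 9, 22, 22, 33, 53, 48]
Insert 48: [4, 9, 22, 22, 33, 48, 53]

Sorted: [4, 9, 22, 22, 33, 48, 53]


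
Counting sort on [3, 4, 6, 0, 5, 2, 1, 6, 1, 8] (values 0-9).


Input: [3, 4, 6, 0, 5, 2, 1, 6, 1, 8]
Counts: [1, 2, 1, 1, 1, 1, 2, 0, 1, 0]

Sorted: [0, 1, 1, 2, 3, 4, 5, 6, 6, 8]


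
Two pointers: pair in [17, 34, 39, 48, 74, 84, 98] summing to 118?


lo=0(17)+hi=6(98)=115
lo=1(34)+hi=6(98)=132
lo=1(34)+hi=5(84)=118

Yes: 34+84=118


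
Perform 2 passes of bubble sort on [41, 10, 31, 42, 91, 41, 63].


Initial: [41, 10, 31, 42, 91, 41, 63]
Pass 1: [10, 31, 41, 42, 41, 63, 91] (4 swaps)
Pass 2: [10, 31, 41, 41, 42, 63, 91] (1 swaps)

After 2 passes: [10, 31, 41, 41, 42, 63, 91]


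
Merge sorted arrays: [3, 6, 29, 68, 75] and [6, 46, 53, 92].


Take 3 from A
Take 6 from A
Take 6 from B
Take 29 from A
Take 46 from B
Take 53 from B
Take 68 from A
Take 75 from A

Merged: [3, 6, 6, 29, 46, 53, 68, 75, 92]


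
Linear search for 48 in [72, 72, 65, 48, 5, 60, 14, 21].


i=0: 72!=48
i=1: 72!=48
i=2: 65!=48
i=3: 48==48 found!

Found at 3, 4 comps


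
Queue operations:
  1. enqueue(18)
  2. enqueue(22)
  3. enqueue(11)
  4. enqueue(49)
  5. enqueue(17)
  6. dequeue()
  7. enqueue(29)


enqueue(18) -> [18]
enqueue(22) -> [18, 22]
enqueue(11) -> [18, 22, 11]
enqueue(49) -> [18, 22, 11, 49]
enqueue(17) -> [18, 22, 11, 49, 17]
dequeue()->18, [22, 11, 49, 17]
enqueue(29) -> [22, 11, 49, 17, 29]

Final queue: [22, 11, 49, 17, 29]


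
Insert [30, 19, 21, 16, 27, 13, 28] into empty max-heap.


Insert 30: [30]
Insert 19: [30, 19]
Insert 21: [30, 19, 21]
Insert 16: [30, 19, 21, 16]
Insert 27: [30, 27, 21, 16, 19]
Insert 13: [30, 27, 21, 16, 19, 13]
Insert 28: [30, 27, 28, 16, 19, 13, 21]

Final heap: [30, 27, 28, 16, 19, 13, 21]


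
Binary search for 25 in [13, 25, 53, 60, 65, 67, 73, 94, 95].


Step 1: lo=0, hi=8, mid=4, val=65
Step 2: lo=0, hi=3, mid=1, val=25

Found at index 1


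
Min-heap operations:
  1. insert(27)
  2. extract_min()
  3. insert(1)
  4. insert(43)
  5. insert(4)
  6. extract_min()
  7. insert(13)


insert(27) -> [27]
extract_min()->27, []
insert(1) -> [1]
insert(43) -> [1, 43]
insert(4) -> [1, 43, 4]
extract_min()->1, [4, 43]
insert(13) -> [4, 43, 13]

Final heap: [4, 43, 13]


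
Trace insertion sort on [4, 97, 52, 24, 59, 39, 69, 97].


Initial: [4, 97, 52, 24, 59, 39, 69, 97]
Insert 97: [4, 97, 52, 24, 59, 39, 69, 97]
Insert 52: [4, 52, 97, 24, 59, 39, 69, 97]
Insert 24: [4, 24, 52, 97, 59, 39, 69, 97]
Insert 59: [4, 24, 52, 59, 97, 39, 69, 97]
Insert 39: [4, 24, 39, 52, 59, 97, 69, 97]
Insert 69: [4, 24, 39, 52, 59, 69, 97, 97]
Insert 97: [4, 24, 39, 52, 59, 69, 97, 97]

Sorted: [4, 24, 39, 52, 59, 69, 97, 97]


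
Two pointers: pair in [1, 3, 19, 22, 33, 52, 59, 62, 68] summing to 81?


lo=0(1)+hi=8(68)=69
lo=1(3)+hi=8(68)=71
lo=2(19)+hi=8(68)=87
lo=2(19)+hi=7(62)=81

Yes: 19+62=81


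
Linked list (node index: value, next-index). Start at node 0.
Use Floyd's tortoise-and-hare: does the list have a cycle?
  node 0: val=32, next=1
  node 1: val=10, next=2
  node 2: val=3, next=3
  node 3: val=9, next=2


Floyd's tortoise (slow, +1) and hare (fast, +2):
  init: slow=0, fast=0
  step 1: slow=1, fast=2
  step 2: slow=2, fast=2
  slow == fast at node 2: cycle detected

Cycle: yes


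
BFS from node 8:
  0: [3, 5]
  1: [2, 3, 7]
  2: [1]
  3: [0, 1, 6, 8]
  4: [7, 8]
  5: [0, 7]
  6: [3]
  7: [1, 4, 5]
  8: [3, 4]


Visit 8, enqueue [3, 4]
Visit 3, enqueue [0, 1, 6]
Visit 4, enqueue [7]
Visit 0, enqueue [5]
Visit 1, enqueue [2]
Visit 6, enqueue []
Visit 7, enqueue []
Visit 5, enqueue []
Visit 2, enqueue []

BFS order: [8, 3, 4, 0, 1, 6, 7, 5, 2]


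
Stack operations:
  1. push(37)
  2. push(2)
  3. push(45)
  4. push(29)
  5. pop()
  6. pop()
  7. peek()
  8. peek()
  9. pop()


push(37) -> [37]
push(2) -> [37, 2]
push(45) -> [37, 2, 45]
push(29) -> [37, 2, 45, 29]
pop()->29, [37, 2, 45]
pop()->45, [37, 2]
peek()->2
peek()->2
pop()->2, [37]

Final stack: [37]


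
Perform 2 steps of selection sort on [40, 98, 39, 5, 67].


Initial: [40, 98, 39, 5, 67]
Step 1: min=5 at 3
  Swap: [5, 98, 39, 40, 67]
Step 2: min=39 at 2
  Swap: [5, 39, 98, 40, 67]

After 2 steps: [5, 39, 98, 40, 67]


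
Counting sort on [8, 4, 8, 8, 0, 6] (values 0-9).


Input: [8, 4, 8, 8, 0, 6]
Counts: [1, 0, 0, 0, 1, 0, 1, 0, 3, 0]

Sorted: [0, 4, 6, 8, 8, 8]


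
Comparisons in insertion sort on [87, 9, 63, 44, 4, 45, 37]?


Algorithm: insertion sort
Input: [87, 9, 63, 44, 4, 45, 37]
Sorted: [4, 9, 37, 44, 45, 63, 87]

18


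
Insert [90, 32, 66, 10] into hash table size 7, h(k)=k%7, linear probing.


Insert 90: h=6 -> slot 6
Insert 32: h=4 -> slot 4
Insert 66: h=3 -> slot 3
Insert 10: h=3, 2 probes -> slot 5

Table: [None, None, None, 66, 32, 10, 90]


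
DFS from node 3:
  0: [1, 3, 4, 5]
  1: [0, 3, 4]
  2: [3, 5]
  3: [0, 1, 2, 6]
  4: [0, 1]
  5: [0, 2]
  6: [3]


Visit 3, push [6, 2, 1, 0]
Visit 0, push [5, 4, 1]
Visit 1, push [4]
Visit 4, push []
Visit 5, push [2]
Visit 2, push []
Visit 6, push []

DFS order: [3, 0, 1, 4, 5, 2, 6]


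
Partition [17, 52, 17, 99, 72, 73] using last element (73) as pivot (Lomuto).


Pivot: 73
  17 <= 73: advance i (no swap)
  52 <= 73: advance i (no swap)
  17 <= 73: advance i (no swap)
  72 <= 73: swap -> [17, 52, 17, 72, 99, 73]
Place pivot at 4: [17, 52, 17, 72, 73, 99]

Partitioned: [17, 52, 17, 72, 73, 99]


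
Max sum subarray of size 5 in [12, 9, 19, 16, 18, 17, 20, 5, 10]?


[0:5]: 74
[1:6]: 79
[2:7]: 90
[3:8]: 76
[4:9]: 70

Max: 90 at [2:7]


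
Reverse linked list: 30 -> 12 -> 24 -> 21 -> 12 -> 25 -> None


Step 1: curr=30, set curr.next=prev(None) | reversed so far: 30
Step 2: curr=12, set curr.next=prev(30) | reversed so far: 12 -> 30
Step 3: curr=24, set curr.next=prev(12) | reversed so far: 24 -> 12 -> 30
Step 4: curr=21, set curr.next=prev(24) | reversed so far: 21 -> 24 -> 12 -> 30
Step 5: curr=12, set curr.next=prev(21) | reversed so far: 12 -> 21 -> 24 -> 12 -> 30
Step 6: curr=25, set curr.next=prev(12) | reversed so far: 25 -> 12 -> 21 -> 24 -> 12 -> 30

25 -> 12 -> 21 -> 24 -> 12 -> 30 -> None


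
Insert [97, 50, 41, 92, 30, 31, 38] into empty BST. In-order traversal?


Insert 97: root
Insert 50: L from 97
Insert 41: L from 97 -> L from 50
Insert 92: L from 97 -> R from 50
Insert 30: L from 97 -> L from 50 -> L from 41
Insert 31: L from 97 -> L from 50 -> L from 41 -> R from 30
Insert 38: L from 97 -> L from 50 -> L from 41 -> R from 30 -> R from 31

In-order: [30, 31, 38, 41, 50, 92, 97]


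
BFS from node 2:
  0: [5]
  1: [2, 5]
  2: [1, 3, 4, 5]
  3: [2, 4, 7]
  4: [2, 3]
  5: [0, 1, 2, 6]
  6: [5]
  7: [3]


Visit 2, enqueue [1, 3, 4, 5]
Visit 1, enqueue []
Visit 3, enqueue [7]
Visit 4, enqueue []
Visit 5, enqueue [0, 6]
Visit 7, enqueue []
Visit 0, enqueue []
Visit 6, enqueue []

BFS order: [2, 1, 3, 4, 5, 7, 0, 6]


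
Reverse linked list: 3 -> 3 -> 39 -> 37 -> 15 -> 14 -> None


Step 1: curr=3, set curr.next=prev(None) | reversed so far: 3
Step 2: curr=3, set curr.next=prev(3) | reversed so far: 3 -> 3
Step 3: curr=39, set curr.next=prev(3) | reversed so far: 39 -> 3 -> 3
Step 4: curr=37, set curr.next=prev(39) | reversed so far: 37 -> 39 -> 3 -> 3
Step 5: curr=15, set curr.next=prev(37) | reversed so far: 15 -> 37 -> 39 -> 3 -> 3
Step 6: curr=14, set curr.next=prev(15) | reversed so far: 14 -> 15 -> 37 -> 39 -> 3 -> 3

14 -> 15 -> 37 -> 39 -> 3 -> 3 -> None


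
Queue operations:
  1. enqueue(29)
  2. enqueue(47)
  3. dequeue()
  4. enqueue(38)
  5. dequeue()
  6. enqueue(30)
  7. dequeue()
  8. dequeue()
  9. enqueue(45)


enqueue(29) -> [29]
enqueue(47) -> [29, 47]
dequeue()->29, [47]
enqueue(38) -> [47, 38]
dequeue()->47, [38]
enqueue(30) -> [38, 30]
dequeue()->38, [30]
dequeue()->30, []
enqueue(45) -> [45]

Final queue: [45]


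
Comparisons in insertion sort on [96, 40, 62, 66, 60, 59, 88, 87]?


Algorithm: insertion sort
Input: [96, 40, 62, 66, 60, 59, 88, 87]
Sorted: [40, 59, 60, 62, 66, 87, 88, 96]

19


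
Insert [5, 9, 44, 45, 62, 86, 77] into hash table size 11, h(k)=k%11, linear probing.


Insert 5: h=5 -> slot 5
Insert 9: h=9 -> slot 9
Insert 44: h=0 -> slot 0
Insert 45: h=1 -> slot 1
Insert 62: h=7 -> slot 7
Insert 86: h=9, 1 probes -> slot 10
Insert 77: h=0, 2 probes -> slot 2

Table: [44, 45, 77, None, None, 5, None, 62, None, 9, 86]


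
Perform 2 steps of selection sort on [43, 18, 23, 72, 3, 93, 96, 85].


Initial: [43, 18, 23, 72, 3, 93, 96, 85]
Step 1: min=3 at 4
  Swap: [3, 18, 23, 72, 43, 93, 96, 85]
Step 2: min=18 at 1
  Swap: [3, 18, 23, 72, 43, 93, 96, 85]

After 2 steps: [3, 18, 23, 72, 43, 93, 96, 85]


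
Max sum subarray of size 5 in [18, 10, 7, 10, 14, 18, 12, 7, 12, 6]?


[0:5]: 59
[1:6]: 59
[2:7]: 61
[3:8]: 61
[4:9]: 63
[5:10]: 55

Max: 63 at [4:9]


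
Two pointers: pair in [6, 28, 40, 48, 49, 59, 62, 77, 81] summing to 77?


lo=0(6)+hi=8(81)=87
lo=0(6)+hi=7(77)=83
lo=0(6)+hi=6(62)=68
lo=1(28)+hi=6(62)=90
lo=1(28)+hi=5(59)=87
lo=1(28)+hi=4(49)=77

Yes: 28+49=77


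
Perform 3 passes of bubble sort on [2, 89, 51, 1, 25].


Initial: [2, 89, 51, 1, 25]
Pass 1: [2, 51, 1, 25, 89] (3 swaps)
Pass 2: [2, 1, 25, 51, 89] (2 swaps)
Pass 3: [1, 2, 25, 51, 89] (1 swaps)

After 3 passes: [1, 2, 25, 51, 89]


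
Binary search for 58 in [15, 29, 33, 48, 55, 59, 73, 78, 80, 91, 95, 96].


Step 1: lo=0, hi=11, mid=5, val=59
Step 2: lo=0, hi=4, mid=2, val=33
Step 3: lo=3, hi=4, mid=3, val=48
Step 4: lo=4, hi=4, mid=4, val=55

Not found


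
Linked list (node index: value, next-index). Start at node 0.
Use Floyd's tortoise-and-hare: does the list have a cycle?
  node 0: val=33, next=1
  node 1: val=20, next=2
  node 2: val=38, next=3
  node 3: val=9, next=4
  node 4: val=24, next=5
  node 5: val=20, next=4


Floyd's tortoise (slow, +1) and hare (fast, +2):
  init: slow=0, fast=0
  step 1: slow=1, fast=2
  step 2: slow=2, fast=4
  step 3: slow=3, fast=4
  step 4: slow=4, fast=4
  slow == fast at node 4: cycle detected

Cycle: yes


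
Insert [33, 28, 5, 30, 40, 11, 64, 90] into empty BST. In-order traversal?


Insert 33: root
Insert 28: L from 33
Insert 5: L from 33 -> L from 28
Insert 30: L from 33 -> R from 28
Insert 40: R from 33
Insert 11: L from 33 -> L from 28 -> R from 5
Insert 64: R from 33 -> R from 40
Insert 90: R from 33 -> R from 40 -> R from 64

In-order: [5, 11, 28, 30, 33, 40, 64, 90]


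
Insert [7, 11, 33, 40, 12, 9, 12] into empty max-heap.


Insert 7: [7]
Insert 11: [11, 7]
Insert 33: [33, 7, 11]
Insert 40: [40, 33, 11, 7]
Insert 12: [40, 33, 11, 7, 12]
Insert 9: [40, 33, 11, 7, 12, 9]
Insert 12: [40, 33, 12, 7, 12, 9, 11]

Final heap: [40, 33, 12, 7, 12, 9, 11]


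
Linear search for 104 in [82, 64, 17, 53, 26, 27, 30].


i=0: 82!=104
i=1: 64!=104
i=2: 17!=104
i=3: 53!=104
i=4: 26!=104
i=5: 27!=104
i=6: 30!=104

Not found, 7 comps


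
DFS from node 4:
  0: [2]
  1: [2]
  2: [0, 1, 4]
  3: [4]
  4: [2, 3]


Visit 4, push [3, 2]
Visit 2, push [1, 0]
Visit 0, push []
Visit 1, push []
Visit 3, push []

DFS order: [4, 2, 0, 1, 3]


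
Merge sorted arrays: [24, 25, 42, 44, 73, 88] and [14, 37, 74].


Take 14 from B
Take 24 from A
Take 25 from A
Take 37 from B
Take 42 from A
Take 44 from A
Take 73 from A
Take 74 from B

Merged: [14, 24, 25, 37, 42, 44, 73, 74, 88]


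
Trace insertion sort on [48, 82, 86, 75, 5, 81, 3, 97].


Initial: [48, 82, 86, 75, 5, 81, 3, 97]
Insert 82: [48, 82, 86, 75, 5, 81, 3, 97]
Insert 86: [48, 82, 86, 75, 5, 81, 3, 97]
Insert 75: [48, 75, 82, 86, 5, 81, 3, 97]
Insert 5: [5, 48, 75, 82, 86, 81, 3, 97]
Insert 81: [5, 48, 75, 81, 82, 86, 3, 97]
Insert 3: [3, 5, 48, 75, 81, 82, 86, 97]
Insert 97: [3, 5, 48, 75, 81, 82, 86, 97]

Sorted: [3, 5, 48, 75, 81, 82, 86, 97]


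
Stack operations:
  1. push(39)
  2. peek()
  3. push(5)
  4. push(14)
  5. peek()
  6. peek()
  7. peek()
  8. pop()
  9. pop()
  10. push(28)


push(39) -> [39]
peek()->39
push(5) -> [39, 5]
push(14) -> [39, 5, 14]
peek()->14
peek()->14
peek()->14
pop()->14, [39, 5]
pop()->5, [39]
push(28) -> [39, 28]

Final stack: [39, 28]


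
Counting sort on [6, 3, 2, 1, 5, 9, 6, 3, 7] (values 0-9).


Input: [6, 3, 2, 1, 5, 9, 6, 3, 7]
Counts: [0, 1, 1, 2, 0, 1, 2, 1, 0, 1]

Sorted: [1, 2, 3, 3, 5, 6, 6, 7, 9]


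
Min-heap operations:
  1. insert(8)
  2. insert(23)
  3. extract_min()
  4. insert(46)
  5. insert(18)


insert(8) -> [8]
insert(23) -> [8, 23]
extract_min()->8, [23]
insert(46) -> [23, 46]
insert(18) -> [18, 46, 23]

Final heap: [18, 46, 23]


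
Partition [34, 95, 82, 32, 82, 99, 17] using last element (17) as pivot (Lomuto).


Pivot: 17
Place pivot at 0: [17, 95, 82, 32, 82, 99, 34]

Partitioned: [17, 95, 82, 32, 82, 99, 34]


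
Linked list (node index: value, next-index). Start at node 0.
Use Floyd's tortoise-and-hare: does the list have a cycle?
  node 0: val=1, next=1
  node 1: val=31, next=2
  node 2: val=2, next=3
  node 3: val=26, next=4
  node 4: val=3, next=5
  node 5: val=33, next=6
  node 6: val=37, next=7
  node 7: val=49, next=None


Floyd's tortoise (slow, +1) and hare (fast, +2):
  init: slow=0, fast=0
  step 1: slow=1, fast=2
  step 2: slow=2, fast=4
  step 3: slow=3, fast=6
  step 4: fast 6->7->None, no cycle

Cycle: no


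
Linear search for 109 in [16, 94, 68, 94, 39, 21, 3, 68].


i=0: 16!=109
i=1: 94!=109
i=2: 68!=109
i=3: 94!=109
i=4: 39!=109
i=5: 21!=109
i=6: 3!=109
i=7: 68!=109

Not found, 8 comps


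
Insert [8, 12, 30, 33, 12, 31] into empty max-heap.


Insert 8: [8]
Insert 12: [12, 8]
Insert 30: [30, 8, 12]
Insert 33: [33, 30, 12, 8]
Insert 12: [33, 30, 12, 8, 12]
Insert 31: [33, 30, 31, 8, 12, 12]

Final heap: [33, 30, 31, 8, 12, 12]


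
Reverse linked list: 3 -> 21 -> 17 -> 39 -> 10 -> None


Step 1: curr=3, set curr.next=prev(None) | reversed so far: 3
Step 2: curr=21, set curr.next=prev(3) | reversed so far: 21 -> 3
Step 3: curr=17, set curr.next=prev(21) | reversed so far: 17 -> 21 -> 3
Step 4: curr=39, set curr.next=prev(17) | reversed so far: 39 -> 17 -> 21 -> 3
Step 5: curr=10, set curr.next=prev(39) | reversed so far: 10 -> 39 -> 17 -> 21 -> 3

10 -> 39 -> 17 -> 21 -> 3 -> None


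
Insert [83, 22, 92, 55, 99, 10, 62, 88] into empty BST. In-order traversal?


Insert 83: root
Insert 22: L from 83
Insert 92: R from 83
Insert 55: L from 83 -> R from 22
Insert 99: R from 83 -> R from 92
Insert 10: L from 83 -> L from 22
Insert 62: L from 83 -> R from 22 -> R from 55
Insert 88: R from 83 -> L from 92

In-order: [10, 22, 55, 62, 83, 88, 92, 99]


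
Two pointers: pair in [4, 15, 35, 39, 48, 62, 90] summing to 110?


lo=0(4)+hi=6(90)=94
lo=1(15)+hi=6(90)=105
lo=2(35)+hi=6(90)=125
lo=2(35)+hi=5(62)=97
lo=3(39)+hi=5(62)=101
lo=4(48)+hi=5(62)=110

Yes: 48+62=110


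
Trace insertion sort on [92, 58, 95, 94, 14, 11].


Initial: [92, 58, 95, 94, 14, 11]
Insert 58: [58, 92, 95, 94, 14, 11]
Insert 95: [58, 92, 95, 94, 14, 11]
Insert 94: [58, 92, 94, 95, 14, 11]
Insert 14: [14, 58, 92, 94, 95, 11]
Insert 11: [11, 14, 58, 92, 94, 95]

Sorted: [11, 14, 58, 92, 94, 95]


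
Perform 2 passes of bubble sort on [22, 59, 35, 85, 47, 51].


Initial: [22, 59, 35, 85, 47, 51]
Pass 1: [22, 35, 59, 47, 51, 85] (3 swaps)
Pass 2: [22, 35, 47, 51, 59, 85] (2 swaps)

After 2 passes: [22, 35, 47, 51, 59, 85]


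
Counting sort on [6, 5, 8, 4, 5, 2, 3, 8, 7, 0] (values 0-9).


Input: [6, 5, 8, 4, 5, 2, 3, 8, 7, 0]
Counts: [1, 0, 1, 1, 1, 2, 1, 1, 2, 0]

Sorted: [0, 2, 3, 4, 5, 5, 6, 7, 8, 8]


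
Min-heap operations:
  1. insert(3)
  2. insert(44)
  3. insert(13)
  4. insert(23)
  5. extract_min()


insert(3) -> [3]
insert(44) -> [3, 44]
insert(13) -> [3, 44, 13]
insert(23) -> [3, 23, 13, 44]
extract_min()->3, [13, 23, 44]

Final heap: [13, 23, 44]


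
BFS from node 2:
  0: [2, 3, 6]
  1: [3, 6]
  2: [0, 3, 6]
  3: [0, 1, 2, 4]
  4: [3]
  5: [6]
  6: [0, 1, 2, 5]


Visit 2, enqueue [0, 3, 6]
Visit 0, enqueue []
Visit 3, enqueue [1, 4]
Visit 6, enqueue [5]
Visit 1, enqueue []
Visit 4, enqueue []
Visit 5, enqueue []

BFS order: [2, 0, 3, 6, 1, 4, 5]


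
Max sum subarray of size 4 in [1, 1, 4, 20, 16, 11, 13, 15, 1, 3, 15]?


[0:4]: 26
[1:5]: 41
[2:6]: 51
[3:7]: 60
[4:8]: 55
[5:9]: 40
[6:10]: 32
[7:11]: 34

Max: 60 at [3:7]


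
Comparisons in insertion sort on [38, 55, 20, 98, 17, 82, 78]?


Algorithm: insertion sort
Input: [38, 55, 20, 98, 17, 82, 78]
Sorted: [17, 20, 38, 55, 78, 82, 98]

13


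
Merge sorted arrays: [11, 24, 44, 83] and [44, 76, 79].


Take 11 from A
Take 24 from A
Take 44 from A
Take 44 from B
Take 76 from B
Take 79 from B

Merged: [11, 24, 44, 44, 76, 79, 83]


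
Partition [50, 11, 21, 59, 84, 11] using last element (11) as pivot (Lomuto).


Pivot: 11
  11 <= 11: swap -> [11, 50, 21, 59, 84, 11]
Place pivot at 1: [11, 11, 21, 59, 84, 50]

Partitioned: [11, 11, 21, 59, 84, 50]


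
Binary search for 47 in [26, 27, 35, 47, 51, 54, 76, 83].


Step 1: lo=0, hi=7, mid=3, val=47

Found at index 3


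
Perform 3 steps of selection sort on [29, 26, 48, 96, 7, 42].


Initial: [29, 26, 48, 96, 7, 42]
Step 1: min=7 at 4
  Swap: [7, 26, 48, 96, 29, 42]
Step 2: min=26 at 1
  Swap: [7, 26, 48, 96, 29, 42]
Step 3: min=29 at 4
  Swap: [7, 26, 29, 96, 48, 42]

After 3 steps: [7, 26, 29, 96, 48, 42]


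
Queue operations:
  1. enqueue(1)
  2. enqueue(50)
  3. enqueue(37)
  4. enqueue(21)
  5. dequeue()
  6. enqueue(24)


enqueue(1) -> [1]
enqueue(50) -> [1, 50]
enqueue(37) -> [1, 50, 37]
enqueue(21) -> [1, 50, 37, 21]
dequeue()->1, [50, 37, 21]
enqueue(24) -> [50, 37, 21, 24]

Final queue: [50, 37, 21, 24]


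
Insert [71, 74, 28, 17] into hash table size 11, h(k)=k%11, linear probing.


Insert 71: h=5 -> slot 5
Insert 74: h=8 -> slot 8
Insert 28: h=6 -> slot 6
Insert 17: h=6, 1 probes -> slot 7

Table: [None, None, None, None, None, 71, 28, 17, 74, None, None]


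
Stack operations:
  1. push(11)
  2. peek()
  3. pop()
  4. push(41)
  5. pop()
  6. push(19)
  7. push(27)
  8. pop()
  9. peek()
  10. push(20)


push(11) -> [11]
peek()->11
pop()->11, []
push(41) -> [41]
pop()->41, []
push(19) -> [19]
push(27) -> [19, 27]
pop()->27, [19]
peek()->19
push(20) -> [19, 20]

Final stack: [19, 20]


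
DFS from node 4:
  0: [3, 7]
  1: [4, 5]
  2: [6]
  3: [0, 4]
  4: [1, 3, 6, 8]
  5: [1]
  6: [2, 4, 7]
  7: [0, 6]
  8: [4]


Visit 4, push [8, 6, 3, 1]
Visit 1, push [5]
Visit 5, push []
Visit 3, push [0]
Visit 0, push [7]
Visit 7, push [6]
Visit 6, push [2]
Visit 2, push []
Visit 8, push []

DFS order: [4, 1, 5, 3, 0, 7, 6, 2, 8]


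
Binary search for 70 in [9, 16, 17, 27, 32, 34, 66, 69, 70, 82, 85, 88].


Step 1: lo=0, hi=11, mid=5, val=34
Step 2: lo=6, hi=11, mid=8, val=70

Found at index 8


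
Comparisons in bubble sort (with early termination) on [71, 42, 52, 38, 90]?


Algorithm: bubble sort (with early termination)
Input: [71, 42, 52, 38, 90]
Sorted: [38, 42, 52, 71, 90]

10


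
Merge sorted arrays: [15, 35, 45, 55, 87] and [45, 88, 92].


Take 15 from A
Take 35 from A
Take 45 from A
Take 45 from B
Take 55 from A
Take 87 from A

Merged: [15, 35, 45, 45, 55, 87, 88, 92]


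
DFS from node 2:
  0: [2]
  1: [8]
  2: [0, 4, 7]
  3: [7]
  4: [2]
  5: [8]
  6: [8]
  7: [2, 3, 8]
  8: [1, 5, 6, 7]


Visit 2, push [7, 4, 0]
Visit 0, push []
Visit 4, push []
Visit 7, push [8, 3]
Visit 3, push []
Visit 8, push [6, 5, 1]
Visit 1, push []
Visit 5, push []
Visit 6, push []

DFS order: [2, 0, 4, 7, 3, 8, 1, 5, 6]


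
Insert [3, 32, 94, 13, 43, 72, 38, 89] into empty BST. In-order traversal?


Insert 3: root
Insert 32: R from 3
Insert 94: R from 3 -> R from 32
Insert 13: R from 3 -> L from 32
Insert 43: R from 3 -> R from 32 -> L from 94
Insert 72: R from 3 -> R from 32 -> L from 94 -> R from 43
Insert 38: R from 3 -> R from 32 -> L from 94 -> L from 43
Insert 89: R from 3 -> R from 32 -> L from 94 -> R from 43 -> R from 72

In-order: [3, 13, 32, 38, 43, 72, 89, 94]


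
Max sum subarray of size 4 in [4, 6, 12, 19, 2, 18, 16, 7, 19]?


[0:4]: 41
[1:5]: 39
[2:6]: 51
[3:7]: 55
[4:8]: 43
[5:9]: 60

Max: 60 at [5:9]


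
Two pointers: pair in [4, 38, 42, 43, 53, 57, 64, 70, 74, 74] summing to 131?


lo=0(4)+hi=9(74)=78
lo=1(38)+hi=9(74)=112
lo=2(42)+hi=9(74)=116
lo=3(43)+hi=9(74)=117
lo=4(53)+hi=9(74)=127
lo=5(57)+hi=9(74)=131

Yes: 57+74=131


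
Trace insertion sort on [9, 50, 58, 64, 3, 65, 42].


Initial: [9, 50, 58, 64, 3, 65, 42]
Insert 50: [9, 50, 58, 64, 3, 65, 42]
Insert 58: [9, 50, 58, 64, 3, 65, 42]
Insert 64: [9, 50, 58, 64, 3, 65, 42]
Insert 3: [3, 9, 50, 58, 64, 65, 42]
Insert 65: [3, 9, 50, 58, 64, 65, 42]
Insert 42: [3, 9, 42, 50, 58, 64, 65]

Sorted: [3, 9, 42, 50, 58, 64, 65]


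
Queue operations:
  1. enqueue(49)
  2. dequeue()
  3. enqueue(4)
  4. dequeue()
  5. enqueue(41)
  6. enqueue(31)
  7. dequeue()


enqueue(49) -> [49]
dequeue()->49, []
enqueue(4) -> [4]
dequeue()->4, []
enqueue(41) -> [41]
enqueue(31) -> [41, 31]
dequeue()->41, [31]

Final queue: [31]


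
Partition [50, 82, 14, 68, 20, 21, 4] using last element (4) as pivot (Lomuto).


Pivot: 4
Place pivot at 0: [4, 82, 14, 68, 20, 21, 50]

Partitioned: [4, 82, 14, 68, 20, 21, 50]


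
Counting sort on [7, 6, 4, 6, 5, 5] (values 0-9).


Input: [7, 6, 4, 6, 5, 5]
Counts: [0, 0, 0, 0, 1, 2, 2, 1, 0, 0]

Sorted: [4, 5, 5, 6, 6, 7]


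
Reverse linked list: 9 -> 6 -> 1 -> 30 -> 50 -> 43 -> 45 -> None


Step 1: curr=9, set curr.next=prev(None) | reversed so far: 9
Step 2: curr=6, set curr.next=prev(9) | reversed so far: 6 -> 9
Step 3: curr=1, set curr.next=prev(6) | reversed so far: 1 -> 6 -> 9
Step 4: curr=30, set curr.next=prev(1) | reversed so far: 30 -> 1 -> 6 -> 9
Step 5: curr=50, set curr.next=prev(30) | reversed so far: 50 -> 30 -> 1 -> 6 -> 9
Step 6: curr=43, set curr.next=prev(50) | reversed so far: 43 -> 50 -> 30 -> 1 -> 6 -> 9
Step 7: curr=45, set curr.next=prev(43) | reversed so far: 45 -> 43 -> 50 -> 30 -> 1 -> 6 -> 9

45 -> 43 -> 50 -> 30 -> 1 -> 6 -> 9 -> None


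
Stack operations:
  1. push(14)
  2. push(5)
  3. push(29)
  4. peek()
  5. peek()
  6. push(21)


push(14) -> [14]
push(5) -> [14, 5]
push(29) -> [14, 5, 29]
peek()->29
peek()->29
push(21) -> [14, 5, 29, 21]

Final stack: [14, 5, 29, 21]


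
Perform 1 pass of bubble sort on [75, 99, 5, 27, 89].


Initial: [75, 99, 5, 27, 89]
Pass 1: [75, 5, 27, 89, 99] (3 swaps)

After 1 pass: [75, 5, 27, 89, 99]


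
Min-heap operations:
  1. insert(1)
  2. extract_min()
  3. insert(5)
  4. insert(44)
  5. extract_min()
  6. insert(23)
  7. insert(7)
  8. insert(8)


insert(1) -> [1]
extract_min()->1, []
insert(5) -> [5]
insert(44) -> [5, 44]
extract_min()->5, [44]
insert(23) -> [23, 44]
insert(7) -> [7, 44, 23]
insert(8) -> [7, 8, 23, 44]

Final heap: [7, 8, 23, 44]


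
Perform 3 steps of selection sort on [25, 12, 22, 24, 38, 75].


Initial: [25, 12, 22, 24, 38, 75]
Step 1: min=12 at 1
  Swap: [12, 25, 22, 24, 38, 75]
Step 2: min=22 at 2
  Swap: [12, 22, 25, 24, 38, 75]
Step 3: min=24 at 3
  Swap: [12, 22, 24, 25, 38, 75]

After 3 steps: [12, 22, 24, 25, 38, 75]


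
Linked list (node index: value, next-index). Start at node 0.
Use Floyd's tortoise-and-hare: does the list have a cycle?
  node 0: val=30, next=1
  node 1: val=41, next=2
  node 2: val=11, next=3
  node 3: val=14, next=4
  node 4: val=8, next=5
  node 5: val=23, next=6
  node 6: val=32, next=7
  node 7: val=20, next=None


Floyd's tortoise (slow, +1) and hare (fast, +2):
  init: slow=0, fast=0
  step 1: slow=1, fast=2
  step 2: slow=2, fast=4
  step 3: slow=3, fast=6
  step 4: fast 6->7->None, no cycle

Cycle: no


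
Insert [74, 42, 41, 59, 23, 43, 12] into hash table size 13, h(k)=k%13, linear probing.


Insert 74: h=9 -> slot 9
Insert 42: h=3 -> slot 3
Insert 41: h=2 -> slot 2
Insert 59: h=7 -> slot 7
Insert 23: h=10 -> slot 10
Insert 43: h=4 -> slot 4
Insert 12: h=12 -> slot 12

Table: [None, None, 41, 42, 43, None, None, 59, None, 74, 23, None, 12]


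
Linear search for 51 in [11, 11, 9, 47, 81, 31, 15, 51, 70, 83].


i=0: 11!=51
i=1: 11!=51
i=2: 9!=51
i=3: 47!=51
i=4: 81!=51
i=5: 31!=51
i=6: 15!=51
i=7: 51==51 found!

Found at 7, 8 comps


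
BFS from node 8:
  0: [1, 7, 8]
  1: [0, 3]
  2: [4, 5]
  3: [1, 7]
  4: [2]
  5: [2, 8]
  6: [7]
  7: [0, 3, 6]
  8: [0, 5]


Visit 8, enqueue [0, 5]
Visit 0, enqueue [1, 7]
Visit 5, enqueue [2]
Visit 1, enqueue [3]
Visit 7, enqueue [6]
Visit 2, enqueue [4]
Visit 3, enqueue []
Visit 6, enqueue []
Visit 4, enqueue []

BFS order: [8, 0, 5, 1, 7, 2, 3, 6, 4]


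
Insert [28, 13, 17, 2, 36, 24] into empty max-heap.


Insert 28: [28]
Insert 13: [28, 13]
Insert 17: [28, 13, 17]
Insert 2: [28, 13, 17, 2]
Insert 36: [36, 28, 17, 2, 13]
Insert 24: [36, 28, 24, 2, 13, 17]

Final heap: [36, 28, 24, 2, 13, 17]


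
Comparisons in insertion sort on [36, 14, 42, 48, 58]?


Algorithm: insertion sort
Input: [36, 14, 42, 48, 58]
Sorted: [14, 36, 42, 48, 58]

4


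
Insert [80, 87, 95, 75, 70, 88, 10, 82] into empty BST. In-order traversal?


Insert 80: root
Insert 87: R from 80
Insert 95: R from 80 -> R from 87
Insert 75: L from 80
Insert 70: L from 80 -> L from 75
Insert 88: R from 80 -> R from 87 -> L from 95
Insert 10: L from 80 -> L from 75 -> L from 70
Insert 82: R from 80 -> L from 87

In-order: [10, 70, 75, 80, 82, 87, 88, 95]


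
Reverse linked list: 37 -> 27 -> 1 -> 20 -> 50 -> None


Step 1: curr=37, set curr.next=prev(None) | reversed so far: 37
Step 2: curr=27, set curr.next=prev(37) | reversed so far: 27 -> 37
Step 3: curr=1, set curr.next=prev(27) | reversed so far: 1 -> 27 -> 37
Step 4: curr=20, set curr.next=prev(1) | reversed so far: 20 -> 1 -> 27 -> 37
Step 5: curr=50, set curr.next=prev(20) | reversed so far: 50 -> 20 -> 1 -> 27 -> 37

50 -> 20 -> 1 -> 27 -> 37 -> None


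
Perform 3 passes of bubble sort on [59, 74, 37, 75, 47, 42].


Initial: [59, 74, 37, 75, 47, 42]
Pass 1: [59, 37, 74, 47, 42, 75] (3 swaps)
Pass 2: [37, 59, 47, 42, 74, 75] (3 swaps)
Pass 3: [37, 47, 42, 59, 74, 75] (2 swaps)

After 3 passes: [37, 47, 42, 59, 74, 75]


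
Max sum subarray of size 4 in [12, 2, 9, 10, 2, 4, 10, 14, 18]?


[0:4]: 33
[1:5]: 23
[2:6]: 25
[3:7]: 26
[4:8]: 30
[5:9]: 46

Max: 46 at [5:9]


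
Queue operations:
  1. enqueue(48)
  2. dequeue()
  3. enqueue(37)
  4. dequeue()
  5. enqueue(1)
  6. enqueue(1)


enqueue(48) -> [48]
dequeue()->48, []
enqueue(37) -> [37]
dequeue()->37, []
enqueue(1) -> [1]
enqueue(1) -> [1, 1]

Final queue: [1, 1]


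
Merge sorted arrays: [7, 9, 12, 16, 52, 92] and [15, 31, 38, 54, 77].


Take 7 from A
Take 9 from A
Take 12 from A
Take 15 from B
Take 16 from A
Take 31 from B
Take 38 from B
Take 52 from A
Take 54 from B
Take 77 from B

Merged: [7, 9, 12, 15, 16, 31, 38, 52, 54, 77, 92]


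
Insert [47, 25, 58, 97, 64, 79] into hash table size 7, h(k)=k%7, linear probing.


Insert 47: h=5 -> slot 5
Insert 25: h=4 -> slot 4
Insert 58: h=2 -> slot 2
Insert 97: h=6 -> slot 6
Insert 64: h=1 -> slot 1
Insert 79: h=2, 1 probes -> slot 3

Table: [None, 64, 58, 79, 25, 47, 97]


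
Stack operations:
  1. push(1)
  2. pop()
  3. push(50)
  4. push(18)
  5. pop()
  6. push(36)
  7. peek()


push(1) -> [1]
pop()->1, []
push(50) -> [50]
push(18) -> [50, 18]
pop()->18, [50]
push(36) -> [50, 36]
peek()->36

Final stack: [50, 36]


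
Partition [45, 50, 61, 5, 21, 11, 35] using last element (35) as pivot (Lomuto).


Pivot: 35
  5 <= 35: swap -> [5, 50, 61, 45, 21, 11, 35]
  21 <= 35: swap -> [5, 21, 61, 45, 50, 11, 35]
  11 <= 35: swap -> [5, 21, 11, 45, 50, 61, 35]
Place pivot at 3: [5, 21, 11, 35, 50, 61, 45]

Partitioned: [5, 21, 11, 35, 50, 61, 45]


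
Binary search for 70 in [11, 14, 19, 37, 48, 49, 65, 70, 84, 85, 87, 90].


Step 1: lo=0, hi=11, mid=5, val=49
Step 2: lo=6, hi=11, mid=8, val=84
Step 3: lo=6, hi=7, mid=6, val=65
Step 4: lo=7, hi=7, mid=7, val=70

Found at index 7


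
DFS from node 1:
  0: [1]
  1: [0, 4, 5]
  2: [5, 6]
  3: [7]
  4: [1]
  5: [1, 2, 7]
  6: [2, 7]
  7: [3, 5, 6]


Visit 1, push [5, 4, 0]
Visit 0, push []
Visit 4, push []
Visit 5, push [7, 2]
Visit 2, push [6]
Visit 6, push [7]
Visit 7, push [3]
Visit 3, push []

DFS order: [1, 0, 4, 5, 2, 6, 7, 3]


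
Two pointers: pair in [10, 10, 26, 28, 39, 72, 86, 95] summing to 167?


lo=0(10)+hi=7(95)=105
lo=1(10)+hi=7(95)=105
lo=2(26)+hi=7(95)=121
lo=3(28)+hi=7(95)=123
lo=4(39)+hi=7(95)=134
lo=5(72)+hi=7(95)=167

Yes: 72+95=167


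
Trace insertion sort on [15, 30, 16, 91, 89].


Initial: [15, 30, 16, 91, 89]
Insert 30: [15, 30, 16, 91, 89]
Insert 16: [15, 16, 30, 91, 89]
Insert 91: [15, 16, 30, 91, 89]
Insert 89: [15, 16, 30, 89, 91]

Sorted: [15, 16, 30, 89, 91]


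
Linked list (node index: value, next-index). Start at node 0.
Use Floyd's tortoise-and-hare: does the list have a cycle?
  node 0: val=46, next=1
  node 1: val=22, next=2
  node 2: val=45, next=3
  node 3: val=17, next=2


Floyd's tortoise (slow, +1) and hare (fast, +2):
  init: slow=0, fast=0
  step 1: slow=1, fast=2
  step 2: slow=2, fast=2
  slow == fast at node 2: cycle detected

Cycle: yes


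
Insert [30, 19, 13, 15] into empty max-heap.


Insert 30: [30]
Insert 19: [30, 19]
Insert 13: [30, 19, 13]
Insert 15: [30, 19, 13, 15]

Final heap: [30, 19, 13, 15]


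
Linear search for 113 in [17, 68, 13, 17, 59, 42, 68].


i=0: 17!=113
i=1: 68!=113
i=2: 13!=113
i=3: 17!=113
i=4: 59!=113
i=5: 42!=113
i=6: 68!=113

Not found, 7 comps


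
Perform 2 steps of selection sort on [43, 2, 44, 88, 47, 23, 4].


Initial: [43, 2, 44, 88, 47, 23, 4]
Step 1: min=2 at 1
  Swap: [2, 43, 44, 88, 47, 23, 4]
Step 2: min=4 at 6
  Swap: [2, 4, 44, 88, 47, 23, 43]

After 2 steps: [2, 4, 44, 88, 47, 23, 43]


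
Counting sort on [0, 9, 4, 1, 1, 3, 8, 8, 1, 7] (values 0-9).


Input: [0, 9, 4, 1, 1, 3, 8, 8, 1, 7]
Counts: [1, 3, 0, 1, 1, 0, 0, 1, 2, 1]

Sorted: [0, 1, 1, 1, 3, 4, 7, 8, 8, 9]


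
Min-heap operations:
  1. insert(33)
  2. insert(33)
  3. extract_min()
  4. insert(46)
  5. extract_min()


insert(33) -> [33]
insert(33) -> [33, 33]
extract_min()->33, [33]
insert(46) -> [33, 46]
extract_min()->33, [46]

Final heap: [46]


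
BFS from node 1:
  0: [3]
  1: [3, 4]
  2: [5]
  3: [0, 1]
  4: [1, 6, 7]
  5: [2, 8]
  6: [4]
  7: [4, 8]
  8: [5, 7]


Visit 1, enqueue [3, 4]
Visit 3, enqueue [0]
Visit 4, enqueue [6, 7]
Visit 0, enqueue []
Visit 6, enqueue []
Visit 7, enqueue [8]
Visit 8, enqueue [5]
Visit 5, enqueue [2]
Visit 2, enqueue []

BFS order: [1, 3, 4, 0, 6, 7, 8, 5, 2]
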